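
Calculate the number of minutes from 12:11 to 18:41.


Start time: 12:11 = 731 minutes from midnight
End time: 18:41 = 1121 minutes from midnight
Difference: 1121 - 731 = 390 minutes
That is 6 hours and 30 minutes

390


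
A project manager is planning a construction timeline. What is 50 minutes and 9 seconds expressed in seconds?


Minutes: 50
Extra seconds: 9
Seconds per minute: 60
Minutes to seconds: 50 x 60 = 3000
Total: 3000 + 9 = 3009

3009


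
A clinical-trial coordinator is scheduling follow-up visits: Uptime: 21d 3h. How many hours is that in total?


Days: 21
Extra hours: 3
Hours per day: 24
Days to hours: 21 x 24 = 504
Total: 504 + 3 = 507

507


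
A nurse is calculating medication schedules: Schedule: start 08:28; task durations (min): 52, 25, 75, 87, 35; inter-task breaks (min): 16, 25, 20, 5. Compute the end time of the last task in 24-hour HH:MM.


Start: 08:28 = 508 min from midnight
  after task 1 (52 min): 09:20
  after break (16 min): 09:36
  after task 2 (25 min): 10:01
  after break (25 min): 10:26
  after task 3 (75 min): 11:41
  after break (20 min): 12:01
  after task 4 (87 min): 13:28
  after break (5 min): 13:33
  after task 5 (35 min): 14:08
Total elapsed: 340 minutes
End time: 14:08

14:08


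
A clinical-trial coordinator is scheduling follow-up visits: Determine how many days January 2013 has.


Month: January
Year: 2013
January is a 31-day month
Total: 31 days

31


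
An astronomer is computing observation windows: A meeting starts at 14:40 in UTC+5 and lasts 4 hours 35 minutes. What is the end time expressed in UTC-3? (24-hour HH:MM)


Start: 14:40 in UTC+5
Step 1 - add duration:
  minutes: 40 + 35 = 75 (carry 1h)
  hours: 14 + 4 + 1 = 19
  end in UTC+5: 19:15
Step 2 - convert UTC+5 -> UTC-3:
  offset difference: -3 - (5) = -8 hours
  19 + (-8) = 11 -> mod 24 = 11
Result: 11:15 in UTC-3

11:15


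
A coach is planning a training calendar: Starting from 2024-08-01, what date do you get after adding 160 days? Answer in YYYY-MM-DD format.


Start: 2024-08-01
Adding 160 days
Days remaining in August: 30
After August: 130 days still to add
September 2024: 30 days, 100 remaining
October 2024: 31 days, 69 remaining
November 2024: 30 days, 39 remaining
December 2024: 31 days, 8 remaining
Result: 2025-01-08

2025-01-08


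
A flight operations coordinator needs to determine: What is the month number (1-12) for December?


Calendar month order:
11. November
12. December <--
December is month number 12

12


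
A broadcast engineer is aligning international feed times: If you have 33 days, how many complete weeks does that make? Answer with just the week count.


Total days: 33
Days per week: 7
Division: 33 / 7 = 4 remainder 5
Complete weeks: 4
Remaining days: 5

4


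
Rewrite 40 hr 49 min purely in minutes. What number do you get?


Hours: 40
Extra minutes: 49
Minutes per hour: 60
Hours to minutes: 40 x 60 = 2400
Total: 2400 + 49 = 2449

2449


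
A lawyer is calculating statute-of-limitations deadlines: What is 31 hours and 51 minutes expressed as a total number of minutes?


Hours: 31
Minutes: 51
Convert hours to minutes: 31 x 60 = 1860
Add remaining minutes: 1860 + 51 = 1911

1911


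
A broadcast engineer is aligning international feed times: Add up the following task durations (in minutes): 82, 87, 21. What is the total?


Durations: 82, 87, 21
Running sum: 82
+ 87 = 169
+ 21 = 190
Total duration: 190 minutes
That is 3 hours and 10 minutes

190


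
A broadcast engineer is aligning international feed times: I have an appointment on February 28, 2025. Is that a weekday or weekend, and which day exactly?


Date: 2025-02-28
January 1, 2025 is a Wednesday
Day of year: 59
Offset from Jan 1: 58 days
58 mod 7 = 2
Result: Friday

Friday


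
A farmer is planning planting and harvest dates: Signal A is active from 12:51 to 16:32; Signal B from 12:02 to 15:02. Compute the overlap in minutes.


Interval A: [771, 992] minutes from midnight
Interval B: [722, 902] minutes from midnight
Overlap start = max(771, 722) = 771
Overlap end = min(992, 902) = 902
Overlap = 902 - 771 = 131 minutes

131


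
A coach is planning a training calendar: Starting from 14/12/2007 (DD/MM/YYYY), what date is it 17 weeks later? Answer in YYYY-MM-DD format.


Start: 2007-12-14
Weeks to add: 17
Convert to days: 17 x 7 = 119 days
Add 119 days to 2007-12-14
Result: 2008-04-11

2008-04-11


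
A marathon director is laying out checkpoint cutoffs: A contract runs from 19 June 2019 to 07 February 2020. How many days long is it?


Start date: 2019-06-19
End date: 2020-02-07
Jun 2019: +12 days
Jul 2019: +31 days
Aug 2019: +31 days
... (6 more months)
Total: 233 days

233


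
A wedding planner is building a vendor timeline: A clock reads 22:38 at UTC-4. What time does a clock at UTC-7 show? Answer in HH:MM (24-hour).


Local time: 22:38 at UTC-4 (offset -4h)
Target zone: UTC-7 (offset -7h)
Difference: -7 - (-4) = -3 hours
Calculation: 22 + (-3) = 19
Result: 19:38

19:38


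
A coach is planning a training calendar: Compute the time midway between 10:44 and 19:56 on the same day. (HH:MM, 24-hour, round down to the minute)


Start time: 10:44 = 644 minutes from midnight
End time: 19:56 = 1196 minutes from midnight
Sum: 644 + 1196 = 1840
Midpoint: 1840 / 2 = 920 minutes
Convert: 920 / 60 = 15 hours, 20 minutes
Result: 15:20

15:20


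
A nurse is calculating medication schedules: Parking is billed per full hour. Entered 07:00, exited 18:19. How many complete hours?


Start: 07:00
End: 18:19
Hour difference: 18 - 7 = 11 hours
Minute difference: 19 - 0 = 19 minutes
Total minutes: 679
Complete hours: 679 / 60 = 11 (remainder 19)

11


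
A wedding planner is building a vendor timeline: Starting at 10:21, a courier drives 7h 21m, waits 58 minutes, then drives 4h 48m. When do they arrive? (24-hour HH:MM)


Depart: 10:21
Leg 1: +441 min -> 17:42
Layover: +58 min -> 18:40
Leg 2: +288 min -> 23:28
Total travel: 787 minutes = 13h 7m
Arrival: 23:28

23:28


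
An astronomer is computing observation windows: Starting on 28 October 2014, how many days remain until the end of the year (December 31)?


Start: October 28, 2014
End: December 31, 2014
Days left in October: 3
November: 30
December: 31
Sum of remaining months: 61
Total: 3 + 61 = 64

64


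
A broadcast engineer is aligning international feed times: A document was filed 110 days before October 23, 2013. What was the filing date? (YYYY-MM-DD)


Start: 2013-10-23
Subtracting 110 days
Days already passed in October: 23
After going back through October: 87 more days to subtract
September 2013: 30 days, 57 remaining
August 2013: 31 days, 26 remaining
July 2013 has 31 days, need 26
Result: 2013-07-05

2013-07-05


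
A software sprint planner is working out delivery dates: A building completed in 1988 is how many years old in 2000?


Birth year: 1988
Current year: 2000
Age = current year - birth year
Age = 2000 - 1988 = 12

12


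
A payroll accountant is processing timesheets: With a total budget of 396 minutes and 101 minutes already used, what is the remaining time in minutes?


Total budget: 396 minutes
Time used: 101 minutes
Remaining: 396 - 101 = 295 minutes
Percent used: 25.5%
Percent remaining: 74.5%

295


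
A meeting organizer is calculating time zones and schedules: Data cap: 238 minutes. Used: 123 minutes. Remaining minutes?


Total budget: 238 minutes
Time used: 123 minutes
Remaining: 238 - 123 = 115 minutes
Percent used: 51.7%
Percent remaining: 48.3%

115


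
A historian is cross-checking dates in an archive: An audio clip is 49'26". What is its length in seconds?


Minutes: 49
Seconds: 26
Convert minutes to seconds: 49 x 60 = 2940
Add remaining seconds: 2940 + 26 = 2966

2966


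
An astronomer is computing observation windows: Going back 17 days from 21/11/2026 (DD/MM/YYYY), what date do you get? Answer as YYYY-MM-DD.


Start: 2026-11-21
Subtracting 17 days
Days already passed in November: 21
Result: 2026-11-04

2026-11-04


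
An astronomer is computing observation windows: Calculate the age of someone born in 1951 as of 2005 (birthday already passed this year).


Birth year: 1951
Current year: 2005
Age = current year - birth year
Age = 2005 - 1951 = 54

54


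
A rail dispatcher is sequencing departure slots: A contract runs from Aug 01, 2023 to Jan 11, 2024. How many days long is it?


Start date: 2023-08-01
End date: 2024-01-11
Aug 2023: +31 days
Sep 2023: +30 days
Oct 2023: +31 days
... (3 more months)
Total: 163 days

163


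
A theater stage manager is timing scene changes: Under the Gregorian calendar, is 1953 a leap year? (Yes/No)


Year: 1953
Divisible by 4? 1953 / 4 = 488.25 -> No
Not divisible by 4, so NOT a leap year

No


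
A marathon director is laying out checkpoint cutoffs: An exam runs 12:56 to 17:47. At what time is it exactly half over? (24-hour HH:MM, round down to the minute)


Start time: 12:56 = 776 minutes from midnight
End time: 17:47 = 1067 minutes from midnight
Sum: 776 + 1067 = 1843
Midpoint: 1843 / 2 = 921 minutes
Convert: 921 / 60 = 15 hours, 21 minutes
Result: 15:21

15:21


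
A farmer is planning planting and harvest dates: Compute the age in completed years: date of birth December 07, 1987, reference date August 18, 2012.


Birth: 1987-12-07
Reference: 2012-08-18
Year difference: 2012 - 1987 = 25
Has birthday (12-07) occurred by 08-18? No
Birthday not yet reached this year -> subtract 1
Age in full years: 24

24


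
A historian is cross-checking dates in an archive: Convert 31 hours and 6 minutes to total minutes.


Hours: 31
Extra minutes: 6
Minutes per hour: 60
Hours to minutes: 31 x 60 = 1860
Total: 1860 + 6 = 1866

1866


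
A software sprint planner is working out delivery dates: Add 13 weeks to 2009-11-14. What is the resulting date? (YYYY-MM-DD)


Start: 2009-11-14
Weeks to add: 13
Convert to days: 13 x 7 = 91 days
Add 91 days to 2009-11-14
Result: 2010-02-13

2010-02-13


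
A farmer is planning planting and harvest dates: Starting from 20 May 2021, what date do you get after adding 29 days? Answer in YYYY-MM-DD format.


Start: 2021-05-20
Adding 29 days
Days remaining in May: 11
After May: 18 days still to add
June 2021 has 30 days, need 18
Result: 2021-06-18

2021-06-18


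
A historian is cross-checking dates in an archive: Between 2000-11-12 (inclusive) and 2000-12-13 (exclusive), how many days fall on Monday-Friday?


Start: 2000-11-12 (Sunday)
End (exclusive): 2000-12-13 (Wednesday)
Total calendar days: 31
Full weeks: 31 // 7 = 4 -> 20 weekdays
Remaining 3 days starting on Sunday:
  Sun(-), Mon(w), Tue(w) -> 2 weekdays
Total business days: 20 + 2 = 22

22


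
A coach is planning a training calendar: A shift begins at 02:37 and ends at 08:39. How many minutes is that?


Start time: 02:37 = 157 minutes from midnight
End time: 08:39 = 519 minutes from midnight
Difference: 519 - 157 = 362 minutes
That is 6 hours and 2 minutes

362


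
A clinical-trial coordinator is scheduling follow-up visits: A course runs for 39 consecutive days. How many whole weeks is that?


Total days: 39
Days per week: 7
Division: 39 / 7 = 5 remainder 4
Complete weeks: 5
Remaining days: 4

5


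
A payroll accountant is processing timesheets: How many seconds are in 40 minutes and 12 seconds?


Minutes: 40
Extra seconds: 12
Seconds per minute: 60
Minutes to seconds: 40 x 60 = 2400
Total: 2400 + 12 = 2412

2412


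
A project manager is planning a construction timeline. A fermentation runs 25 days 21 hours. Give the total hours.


Days: 25
Extra hours: 21
Hours per day: 24
Days to hours: 25 x 24 = 600
Total: 600 + 21 = 621

621


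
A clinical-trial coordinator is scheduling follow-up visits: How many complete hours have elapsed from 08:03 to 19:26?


Start: 08:03
End: 19:26
Hour difference: 19 - 8 = 11 hours
Minute difference: 26 - 3 = 23 minutes
Total minutes: 683
Complete hours: 683 / 60 = 11 (remainder 23)

11


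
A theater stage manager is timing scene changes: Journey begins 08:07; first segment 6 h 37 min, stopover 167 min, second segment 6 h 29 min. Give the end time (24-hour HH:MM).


Depart: 08:07
Leg 1: +397 min -> 14:44
Layover: +167 min -> 17:31
Leg 2: +389 min -> 00:00
Total travel: 953 minutes = 15h 53m
Arrival: 00:00

00:00


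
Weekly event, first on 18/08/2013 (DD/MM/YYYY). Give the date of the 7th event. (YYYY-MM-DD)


First occurrence: 2013-08-18 (occurrence 1)
Each occurrence is 7 days after the previous.
Occurrence 7 is 6 weeks after the first.
6 weeks = 42 days
2013-08-18 + 42 days = 2013-09-29

2013-09-29


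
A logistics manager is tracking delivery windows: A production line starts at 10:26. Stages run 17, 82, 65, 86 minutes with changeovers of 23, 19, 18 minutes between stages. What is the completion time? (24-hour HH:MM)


Start: 10:26 = 626 min from midnight
  after task 1 (17 min): 10:43
  after break (23 min): 11:06
  after task 2 (82 min): 12:28
  after break (19 min): 12:47
  after task 3 (65 min): 13:52
  after break (18 min): 14:10
  after task 4 (86 min): 15:36
Total elapsed: 310 minutes
End time: 15:36

15:36


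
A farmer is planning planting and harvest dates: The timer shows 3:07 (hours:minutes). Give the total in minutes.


Hours: 3
Minutes: 7
Convert hours to minutes: 3 x 60 = 180
Add remaining minutes: 180 + 7 = 187

187


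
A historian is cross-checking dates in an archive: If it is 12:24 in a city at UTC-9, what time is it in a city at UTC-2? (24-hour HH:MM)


Local time: 12:24 at UTC-9 (offset -9h)
Target zone: UTC-2 (offset -2h)
Difference: -2 - (-9) = 7 hours
Calculation: 12 + (7) = 19
Result: 19:24

19:24


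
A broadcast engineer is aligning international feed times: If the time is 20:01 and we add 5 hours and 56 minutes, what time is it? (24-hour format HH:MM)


Start time: 20:01
Adding: 5 hours 56 minutes
Minutes: 1 + 56 = 57
Hours: 20 + 5 + 0 = 25
Hour wraparound: 25 mod 24 = 1
Result: 01:57

01:57


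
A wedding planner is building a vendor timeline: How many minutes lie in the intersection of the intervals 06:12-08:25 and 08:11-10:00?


Interval A: [372, 505] minutes from midnight
Interval B: [491, 600] minutes from midnight
Overlap start = max(372, 491) = 491
Overlap end = min(505, 600) = 505
Overlap = 505 - 491 = 14 minutes

14


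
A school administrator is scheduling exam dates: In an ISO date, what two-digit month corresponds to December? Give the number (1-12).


Calendar month order:
11. November
12. December <--
December is month number 12

12


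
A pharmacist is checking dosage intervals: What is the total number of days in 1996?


Year: 1996
Check leap year rules:
Divisible by 4? Yes
Divisible by 100? No
1996 is a leap year
Days: 366

366


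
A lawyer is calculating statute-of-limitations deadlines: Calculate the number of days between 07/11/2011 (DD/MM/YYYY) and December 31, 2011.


Start: November 07, 2011
End: December 31, 2011
Days left in November: 23
December: 31
Sum of remaining months: 31
Total: 23 + 31 = 54

54


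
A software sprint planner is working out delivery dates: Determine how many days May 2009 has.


Month: May
Year: 2009
May is a 31-day month
Total: 31 days

31


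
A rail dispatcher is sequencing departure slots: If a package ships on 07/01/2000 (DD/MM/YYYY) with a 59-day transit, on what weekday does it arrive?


Start: 2000-01-07 (Friday)
Step 1 - find target date: add 59 days
  2000-01-07 + 59 days = 2000-03-06
Step 2 - day of week:
  59 mod 7 = 3
  Friday + 3 days -> Monday
Result: Monday (2000-03-06)

Monday


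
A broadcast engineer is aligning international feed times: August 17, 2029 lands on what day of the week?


Date: 2029-08-17
January 1, 2029 is a Monday
Day of year: 229
Offset from Jan 1: 228 days
228 mod 7 = 4
Result: Friday

Friday


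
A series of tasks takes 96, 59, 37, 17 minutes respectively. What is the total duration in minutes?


Durations: 96, 59, 37, 17
Running sum: 96
+ 59 = 155
+ 37 = 192
+ 17 = 209
Total duration: 209 minutes
That is 3 hours and 29 minutes

209


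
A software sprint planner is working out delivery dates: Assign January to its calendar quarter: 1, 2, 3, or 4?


Month: January (month 1)
Q1: January-March (months 1-3)
Q2: April-June (months 4-6)
Q3: July-September (months 7-9)
Q4: October-December (months 10-12)
Month 1 falls in Q1

1


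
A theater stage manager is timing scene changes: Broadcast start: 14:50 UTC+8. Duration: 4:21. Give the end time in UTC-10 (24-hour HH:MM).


Start: 14:50 in UTC+8
Step 1 - add duration:
  minutes: 50 + 21 = 71 (carry 1h)
  hours: 14 + 4 + 1 = 19
  end in UTC+8: 19:11
Step 2 - convert UTC+8 -> UTC-10:
  offset difference: -10 - (8) = -18 hours
  19 + (-18) = 1 -> mod 24 = 1
Result: 01:11 in UTC-10

01:11


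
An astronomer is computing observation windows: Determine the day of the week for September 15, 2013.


Date: 2013-09-15
January 1, 2013 is a Tuesday
Day of year: 258
Offset from Jan 1: 257 days
257 mod 7 = 5
Result: Sunday

Sunday


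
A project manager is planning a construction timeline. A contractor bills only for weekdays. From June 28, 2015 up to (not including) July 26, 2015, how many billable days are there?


Start: 2015-06-28 (Sunday)
End (exclusive): 2015-07-26 (Sunday)
Total calendar days: 28
Full weeks: 28 // 7 = 4 -> 20 weekdays
Remaining 0 days starting on Sunday:
Total business days: 20 + 0 = 20

20


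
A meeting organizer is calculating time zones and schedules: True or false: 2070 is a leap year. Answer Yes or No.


Year: 2070
Divisible by 4? 2070 / 4 = 517.5 -> No
Not divisible by 4, so NOT a leap year

No


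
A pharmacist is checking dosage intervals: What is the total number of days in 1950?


Year: 1950
Check leap year rules:
Divisible by 4? No
1950 is not a leap year
Days: 365

365


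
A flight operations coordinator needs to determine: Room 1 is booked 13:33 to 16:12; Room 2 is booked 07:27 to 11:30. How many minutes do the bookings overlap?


Interval A: [813, 972] minutes from midnight
Interval B: [447, 690] minutes from midnight
Overlap start = max(813, 447) = 813
Overlap end = min(972, 690) = 690
End <= start, so the intervals do not overlap: 0 minutes

0


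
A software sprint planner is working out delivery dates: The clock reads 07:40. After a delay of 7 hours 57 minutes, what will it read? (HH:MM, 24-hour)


Start time: 07:40
Adding: 7 hours 57 minutes
Minutes: 40 + 57 = 97
Minute overflow: 97 >= 60, so carry 1 hour, minutes = 37
Hours: 7 + 7 + 1 = 15
Result: 15:37

15:37


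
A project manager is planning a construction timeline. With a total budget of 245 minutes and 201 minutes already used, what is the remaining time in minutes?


Total budget: 245 minutes
Time used: 201 minutes
Remaining: 245 - 201 = 44 minutes
Percent used: 82.0%
Percent remaining: 18.0%

44


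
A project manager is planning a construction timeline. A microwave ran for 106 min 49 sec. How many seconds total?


Minutes: 106
Extra seconds: 49
Seconds per minute: 60
Minutes to seconds: 106 x 60 = 6360
Total: 6360 + 49 = 6409

6409


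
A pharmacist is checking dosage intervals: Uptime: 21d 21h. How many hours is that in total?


Days: 21
Extra hours: 21
Hours per day: 24
Days to hours: 21 x 24 = 504
Total: 504 + 21 = 525

525


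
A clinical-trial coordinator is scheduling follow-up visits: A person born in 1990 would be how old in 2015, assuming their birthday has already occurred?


Birth year: 1990
Current year: 2015
Age = current year - birth year
Age = 2015 - 1990 = 25

25


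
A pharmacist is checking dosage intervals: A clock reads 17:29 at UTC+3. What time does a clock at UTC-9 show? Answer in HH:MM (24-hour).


Local time: 17:29 at UTC+3 (offset 3h)
Target zone: UTC-9 (offset -9h)
Difference: -9 - (3) = -12 hours
Calculation: 17 + (-12) = 5
Result: 05:29

05:29


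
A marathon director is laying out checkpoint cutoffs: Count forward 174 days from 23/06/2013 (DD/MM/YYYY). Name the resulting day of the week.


Start: 2013-06-23 (Sunday)
Step 1 - find target date: add 174 days
  2013-06-23 + 174 days = 2013-12-14
Step 2 - day of week:
  174 mod 7 = 6
  Sunday + 6 days -> Saturday
Result: Saturday (2013-12-14)

Saturday


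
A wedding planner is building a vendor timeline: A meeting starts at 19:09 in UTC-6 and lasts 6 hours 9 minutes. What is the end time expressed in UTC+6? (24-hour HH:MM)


Start: 19:09 in UTC-6
Step 1 - add duration:
  minutes: 9 + 9 = 18
  hours: 19 + 6 + 0 = 25
  end in UTC-6: 01:18
Step 2 - convert UTC-6 -> UTC+6:
  offset difference: 6 - (-6) = 12 hours
  1 + (12) = 13 -> mod 24 = 13
Result: 13:18 in UTC+6

13:18


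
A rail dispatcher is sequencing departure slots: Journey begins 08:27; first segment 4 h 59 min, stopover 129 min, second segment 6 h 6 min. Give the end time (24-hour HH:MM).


Depart: 08:27
Leg 1: +299 min -> 13:26
Layover: +129 min -> 15:35
Leg 2: +366 min -> 21:41
Total travel: 794 minutes = 13h 14m
Arrival: 21:41

21:41


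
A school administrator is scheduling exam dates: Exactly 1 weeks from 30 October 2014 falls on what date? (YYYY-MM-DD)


Start: 2014-10-30
Weeks to add: 1
Convert to days: 1 x 7 = 7 days
Add 7 days to 2014-10-30
Result: 2014-11-06

2014-11-06


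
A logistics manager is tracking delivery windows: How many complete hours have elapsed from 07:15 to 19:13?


Start: 07:15
End: 19:13
Hour difference: 19 - 7 = 12 hours
Minute difference: 13 - 15 = -2 minutes
Total minutes: 718
Complete hours: 718 / 60 = 11 (remainder 58)

11


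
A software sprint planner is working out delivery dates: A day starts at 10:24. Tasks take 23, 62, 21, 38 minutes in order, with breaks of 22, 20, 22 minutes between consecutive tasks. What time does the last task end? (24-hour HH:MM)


Start: 10:24 = 624 min from midnight
  after task 1 (23 min): 10:47
  after break (22 min): 11:09
  after task 2 (62 min): 12:11
  after break (20 min): 12:31
  after task 3 (21 min): 12:52
  after break (22 min): 13:14
  after task 4 (38 min): 13:52
Total elapsed: 208 minutes
End time: 13:52

13:52


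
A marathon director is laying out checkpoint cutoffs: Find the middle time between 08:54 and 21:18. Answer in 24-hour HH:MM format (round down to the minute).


Start time: 08:54 = 534 minutes from midnight
End time: 21:18 = 1278 minutes from midnight
Sum: 534 + 1278 = 1812
Midpoint: 1812 / 2 = 906 minutes
Convert: 906 / 60 = 15 hours, 6 minutes
Result: 15:06

15:06


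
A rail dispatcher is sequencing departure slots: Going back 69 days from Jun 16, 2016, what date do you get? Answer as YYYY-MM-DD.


Start: 2016-06-16
Subtracting 69 days
Days already passed in June: 16
After going back through June: 53 more days to subtract
May 2016: 31 days, 22 remaining
April 2016 has 30 days, need 22
Result: 2016-04-08

2016-04-08


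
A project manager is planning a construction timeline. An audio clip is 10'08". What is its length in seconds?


Minutes: 10
Seconds: 8
Convert minutes to seconds: 10 x 60 = 600
Add remaining seconds: 600 + 8 = 608

608


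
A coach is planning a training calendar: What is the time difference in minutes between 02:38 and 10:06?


Start time: 02:38 = 158 minutes from midnight
End time: 10:06 = 606 minutes from midnight
Difference: 606 - 158 = 448 minutes
That is 7 hours and 28 minutes

448


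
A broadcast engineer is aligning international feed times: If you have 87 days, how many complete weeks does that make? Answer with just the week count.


Total days: 87
Days per week: 7
Division: 87 / 7 = 12 remainder 3
Complete weeks: 12
Remaining days: 3

12


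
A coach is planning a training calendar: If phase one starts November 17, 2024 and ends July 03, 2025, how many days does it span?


Start date: 2024-11-17
End date: 2025-07-03
Nov 2024: +14 days
Dec 2024: +31 days
Jan 2025: +31 days
... (6 more months)
Total: 228 days

228


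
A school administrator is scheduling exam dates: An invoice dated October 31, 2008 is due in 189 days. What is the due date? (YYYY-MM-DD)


Start: 2008-10-31
Adding 189 days
Days remaining in October: 0
After October: 189 days still to add
November 2008: 30 days, 159 remaining
December 2008: 31 days, 128 remaining
January 2009: 31 days, 97 remaining
February 2009: 28 days, 69 remaining
Result: 2009-05-08

2009-05-08


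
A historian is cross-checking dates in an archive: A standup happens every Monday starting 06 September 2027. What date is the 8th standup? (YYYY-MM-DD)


First occurrence: 2027-09-06 (occurrence 1)
Each occurrence is 7 days after the previous.
Occurrence 8 is 7 weeks after the first.
7 weeks = 49 days
2027-09-06 + 49 days = 2027-10-25

2027-10-25


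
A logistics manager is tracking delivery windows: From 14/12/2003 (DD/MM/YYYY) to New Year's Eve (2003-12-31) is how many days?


Start: December 14, 2003
End: December 31, 2003
Days left in December: 17
Total: 17 days

17


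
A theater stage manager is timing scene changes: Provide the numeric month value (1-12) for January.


Calendar month order:
1. January <--
2. February
January is month number 1

1


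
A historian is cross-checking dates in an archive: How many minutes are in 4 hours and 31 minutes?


Hours: 4
Extra minutes: 31
Minutes per hour: 60
Hours to minutes: 4 x 60 = 240
Total: 240 + 31 = 271

271


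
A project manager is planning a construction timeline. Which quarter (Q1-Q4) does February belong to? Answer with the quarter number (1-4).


Month: February (month 2)
Q1: January-March (months 1-3)
Q2: April-June (months 4-6)
Q3: July-September (months 7-9)
Q4: October-December (months 10-12)
Month 2 falls in Q1

1


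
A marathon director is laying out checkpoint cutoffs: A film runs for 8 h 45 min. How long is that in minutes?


Hours: 8
Minutes: 45
Convert hours to minutes: 8 x 60 = 480
Add remaining minutes: 480 + 45 = 525

525


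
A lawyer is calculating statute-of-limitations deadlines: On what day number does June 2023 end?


Month: June
Year: 2023
June is a 30-day month
Total: 30 days

30


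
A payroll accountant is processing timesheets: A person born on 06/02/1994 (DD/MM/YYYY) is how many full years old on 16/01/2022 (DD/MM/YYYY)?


Birth: 1994-02-06
Reference: 2022-01-16
Year difference: 2022 - 1994 = 28
Has birthday (02-06) occurred by 01-16? No
Birthday not yet reached this year -> subtract 1
Age in full years: 27

27


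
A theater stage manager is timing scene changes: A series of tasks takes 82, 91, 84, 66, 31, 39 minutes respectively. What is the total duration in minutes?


Durations: 82, 91, 84, 66, 31, 39
Running sum: 82
+ 91 = 173
+ 84 = 257
+ 66 = 323
+ 31 = 354
+ 39 = 393
Total duration: 393 minutes
That is 6 hours and 33 minutes

393


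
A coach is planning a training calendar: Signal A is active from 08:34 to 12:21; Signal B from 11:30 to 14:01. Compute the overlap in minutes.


Interval A: [514, 741] minutes from midnight
Interval B: [690, 841] minutes from midnight
Overlap start = max(514, 690) = 690
Overlap end = min(741, 841) = 741
Overlap = 741 - 690 = 51 minutes

51


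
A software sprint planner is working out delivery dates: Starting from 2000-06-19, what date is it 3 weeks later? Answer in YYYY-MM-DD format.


Start: 2000-06-19
Weeks to add: 3
Convert to days: 3 x 7 = 21 days
Add 21 days to 2000-06-19
Result: 2000-07-10

2000-07-10


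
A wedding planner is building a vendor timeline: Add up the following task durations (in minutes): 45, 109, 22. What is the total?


Durations: 45, 109, 22
Running sum: 45
+ 109 = 154
+ 22 = 176
Total duration: 176 minutes
That is 2 hours and 56 minutes

176


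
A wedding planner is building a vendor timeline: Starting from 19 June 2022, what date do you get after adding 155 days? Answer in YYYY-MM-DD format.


Start: 2022-06-19
Adding 155 days
Days remaining in June: 11
After June: 144 days still to add
July 2022: 31 days, 113 remaining
August 2022: 31 days, 82 remaining
September 2022: 30 days, 52 remaining
October 2022: 31 days, 21 remaining
Result: 2022-11-21

2022-11-21


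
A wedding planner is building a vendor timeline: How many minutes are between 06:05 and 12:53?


Start time: 06:05 = 365 minutes from midnight
End time: 12:53 = 773 minutes from midnight
Difference: 773 - 365 = 408 minutes
That is 6 hours and 48 minutes

408


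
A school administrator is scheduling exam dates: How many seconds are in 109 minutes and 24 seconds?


Minutes: 109
Seconds: 24
Convert minutes to seconds: 109 x 60 = 6540
Add remaining seconds: 6540 + 24 = 6564

6564


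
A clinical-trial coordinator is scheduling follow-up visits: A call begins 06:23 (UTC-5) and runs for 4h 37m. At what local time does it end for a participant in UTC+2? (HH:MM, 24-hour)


Start: 06:23 in UTC-5
Step 1 - add duration:
  minutes: 23 + 37 = 60 (carry 1h)
  hours: 6 + 4 + 1 = 11
  end in UTC-5: 11:00
Step 2 - convert UTC-5 -> UTC+2:
  offset difference: 2 - (-5) = 7 hours
  11 + (7) = 18 -> mod 24 = 18
Result: 18:00 in UTC+2

18:00


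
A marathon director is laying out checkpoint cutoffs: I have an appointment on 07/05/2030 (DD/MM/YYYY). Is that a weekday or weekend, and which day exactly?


Date: 2030-05-07
January 1, 2030 is a Tuesday
Day of year: 127
Offset from Jan 1: 126 days
126 mod 7 = 0
Result: Tuesday

Tuesday


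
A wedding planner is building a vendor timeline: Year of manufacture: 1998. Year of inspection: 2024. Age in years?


Birth year: 1998
Current year: 2024
Age = current year - birth year
Age = 2024 - 1998 = 26

26


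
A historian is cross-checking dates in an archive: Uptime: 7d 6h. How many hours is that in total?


Days: 7
Extra hours: 6
Hours per day: 24
Days to hours: 7 x 24 = 168
Total: 168 + 6 = 174

174


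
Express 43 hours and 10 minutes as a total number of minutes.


Hours: 43
Extra minutes: 10
Minutes per hour: 60
Hours to minutes: 43 x 60 = 2580
Total: 2580 + 10 = 2590

2590


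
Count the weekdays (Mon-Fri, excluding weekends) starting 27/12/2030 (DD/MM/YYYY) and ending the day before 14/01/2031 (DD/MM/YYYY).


Start: 2030-12-27 (Friday)
End (exclusive): 2031-01-14 (Tuesday)
Total calendar days: 18
Full weeks: 18 // 7 = 2 -> 10 weekdays
Remaining 4 days starting on Friday:
  Fri(w), Sat(-), Sun(-), Mon(w) -> 2 weekdays
Total business days: 10 + 2 = 12

12


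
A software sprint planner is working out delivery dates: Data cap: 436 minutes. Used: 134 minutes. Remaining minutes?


Total budget: 436 minutes
Time used: 134 minutes
Remaining: 436 - 134 = 302 minutes
Percent used: 30.7%
Percent remaining: 69.3%

302


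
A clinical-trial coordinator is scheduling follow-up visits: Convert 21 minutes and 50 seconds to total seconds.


Minutes: 21
Extra seconds: 50
Seconds per minute: 60
Minutes to seconds: 21 x 60 = 1260
Total: 1260 + 50 = 1310

1310


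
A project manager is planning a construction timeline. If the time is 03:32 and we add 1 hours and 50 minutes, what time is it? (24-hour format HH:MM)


Start time: 03:32
Adding: 1 hours 50 minutes
Minutes: 32 + 50 = 82
Minute overflow: 82 >= 60, so carry 1 hour, minutes = 22
Hours: 3 + 1 + 1 = 5
Result: 05:22

05:22


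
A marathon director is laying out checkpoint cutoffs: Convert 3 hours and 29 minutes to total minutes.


Hours: 3
Minutes: 29
Convert hours to minutes: 3 x 60 = 180
Add remaining minutes: 180 + 29 = 209

209


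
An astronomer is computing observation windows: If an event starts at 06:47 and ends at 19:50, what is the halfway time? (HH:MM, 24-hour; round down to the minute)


Start time: 06:47 = 407 minutes from midnight
End time: 19:50 = 1190 minutes from midnight
Sum: 407 + 1190 = 1597
Midpoint: 1597 / 2 = 798 minutes
Convert: 798 / 60 = 13 hours, 18 minutes
Result: 13:18

13:18


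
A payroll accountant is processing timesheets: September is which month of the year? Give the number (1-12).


Calendar month order:
8. August
9. September <--
10. October
September is month number 9

9


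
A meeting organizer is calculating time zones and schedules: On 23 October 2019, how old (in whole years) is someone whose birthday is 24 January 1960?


Birth: 1960-01-24
Reference: 2019-10-23
Year difference: 2019 - 1960 = 59
Has birthday (01-24) occurred by 10-23? Yes
Age in full years: 59

59


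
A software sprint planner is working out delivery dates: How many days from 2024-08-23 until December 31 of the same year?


Start: August 23, 2024
End: December 31, 2024
Days left in August: 8
September: 30
October: 31
November: 30
December: 31
Sum of remaining months: 122
Total: 8 + 122 = 130

130


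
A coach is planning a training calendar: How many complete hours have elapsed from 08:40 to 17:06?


Start: 08:40
End: 17:06
Hour difference: 17 - 8 = 9 hours
Minute difference: 6 - 40 = -34 minutes
Total minutes: 506
Complete hours: 506 / 60 = 8 (remainder 26)

8


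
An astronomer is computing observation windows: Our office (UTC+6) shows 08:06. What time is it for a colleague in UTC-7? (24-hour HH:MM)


Local time: 08:06 at UTC+6 (offset 6h)
Target zone: UTC-7 (offset -7h)
Difference: -7 - (6) = -13 hours
Calculation: 8 + (-13) = -5
Wraparound: (-5) mod 24 = 19
Result: 19:06

19:06


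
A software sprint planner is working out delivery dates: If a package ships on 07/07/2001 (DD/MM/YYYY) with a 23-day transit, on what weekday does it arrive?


Start: 2001-07-07 (Saturday)
Step 1 - find target date: add 23 days
  2001-07-07 + 23 days = 2001-07-30
Step 2 - day of week:
  23 mod 7 = 2
  Saturday + 2 days -> Monday
Result: Monday (2001-07-30)

Monday


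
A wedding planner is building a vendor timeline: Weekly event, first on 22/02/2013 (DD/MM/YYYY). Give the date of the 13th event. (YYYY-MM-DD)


First occurrence: 2013-02-22 (occurrence 1)
Each occurrence is 7 days after the previous.
Occurrence 13 is 12 weeks after the first.
12 weeks = 84 days
2013-02-22 + 84 days = 2013-05-17

2013-05-17


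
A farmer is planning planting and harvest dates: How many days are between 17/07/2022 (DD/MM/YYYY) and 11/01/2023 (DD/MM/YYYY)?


Start date: 2022-07-17
End date: 2023-01-11
Jul 2022: +15 days
Aug 2022: +31 days
Sep 2022: +30 days
... (4 more months)
Total: 178 days

178


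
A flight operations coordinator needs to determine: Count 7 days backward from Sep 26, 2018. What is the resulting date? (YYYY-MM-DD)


Start: 2018-09-26
Subtracting 7 days
Days already passed in September: 26
Result: 2018-09-19

2018-09-19


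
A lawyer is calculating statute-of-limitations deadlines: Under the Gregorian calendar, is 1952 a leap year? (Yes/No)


Year: 1952
Divisible by 4? 1952 / 4 = 488.0 -> Yes
Divisible by 100? 1952 / 100 = 19.52 -> No
Divisible by 4 but not 100, so it IS a leap year

Yes


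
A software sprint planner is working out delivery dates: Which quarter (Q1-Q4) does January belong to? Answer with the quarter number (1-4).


Month: January (month 1)
Q1: January-March (months 1-3)
Q2: April-June (months 4-6)
Q3: July-September (months 7-9)
Q4: October-December (months 10-12)
Month 1 falls in Q1

1


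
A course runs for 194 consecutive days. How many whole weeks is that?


Total days: 194
Days per week: 7
Division: 194 / 7 = 27 remainder 5
Complete weeks: 27
Remaining days: 5

27


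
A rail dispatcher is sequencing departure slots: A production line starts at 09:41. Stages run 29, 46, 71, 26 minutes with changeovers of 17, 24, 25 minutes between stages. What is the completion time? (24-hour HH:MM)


Start: 09:41 = 581 min from midnight
  after task 1 (29 min): 10:10
  after break (17 min): 10:27
  after task 2 (46 min): 11:13
  after break (24 min): 11:37
  after task 3 (71 min): 12:48
  after break (25 min): 13:13
  after task 4 (26 min): 13:39
Total elapsed: 238 minutes
End time: 13:39

13:39


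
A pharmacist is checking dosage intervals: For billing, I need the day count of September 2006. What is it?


Month: September
Year: 2006
September is a 30-day month
Total: 30 days

30


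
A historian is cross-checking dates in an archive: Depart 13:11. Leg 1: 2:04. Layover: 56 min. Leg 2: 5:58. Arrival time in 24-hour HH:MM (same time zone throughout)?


Depart: 13:11
Leg 1: +124 min -> 15:15
Layover: +56 min -> 16:11
Leg 2: +358 min -> 22:09
Total travel: 538 minutes = 8h 58m
Arrival: 22:09

22:09


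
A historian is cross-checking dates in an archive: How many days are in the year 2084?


Year: 2084
Check leap year rules:
Divisible by 4? Yes
Divisible by 100? No
2084 is a leap year
Days: 366

366


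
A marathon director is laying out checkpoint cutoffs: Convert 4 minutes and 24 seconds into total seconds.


Minutes: 4
Seconds: 24
Convert minutes to seconds: 4 x 60 = 240
Add remaining seconds: 240 + 24 = 264

264


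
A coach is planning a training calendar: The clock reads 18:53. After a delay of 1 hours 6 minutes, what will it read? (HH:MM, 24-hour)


Start time: 18:53
Adding: 1 hours 6 minutes
Minutes: 53 + 6 = 59
Hours: 18 + 1 + 0 = 19
Result: 19:59

19:59


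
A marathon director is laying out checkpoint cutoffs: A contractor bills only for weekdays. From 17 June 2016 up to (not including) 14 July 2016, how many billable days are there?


Start: 2016-06-17 (Friday)
End (exclusive): 2016-07-14 (Thursday)
Total calendar days: 27
Full weeks: 27 // 7 = 3 -> 15 weekdays
Remaining 6 days starting on Friday:
  Fri(w), Sat(-), Sun(-), Mon(w), Tue(w), Wed(w) -> 4 weekdays
Total business days: 15 + 4 = 19

19


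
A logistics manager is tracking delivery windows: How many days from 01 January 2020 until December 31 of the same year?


Start: January 01, 2020
End: December 31, 2020
Days left in January: 30
February: 29
March: 31
April: 30
May: 31
... plus remaining months
Sum of remaining months: 335
Total: 30 + 335 = 365

365


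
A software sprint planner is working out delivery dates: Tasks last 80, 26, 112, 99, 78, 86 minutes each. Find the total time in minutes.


Durations: 80, 26, 112, 99, 78, 86
Running sum: 80
+ 26 = 106
+ 112 = 218
+ 99 = 317
+ 78 = 395
+ 86 = 481
Total duration: 481 minutes
That is 8 hours and 1 minutes

481


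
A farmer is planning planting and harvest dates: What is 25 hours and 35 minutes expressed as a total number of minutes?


Hours: 25
Minutes: 35
Convert hours to minutes: 25 x 60 = 1500
Add remaining minutes: 1500 + 35 = 1535

1535


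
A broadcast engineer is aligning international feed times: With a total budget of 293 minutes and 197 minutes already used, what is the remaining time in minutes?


Total budget: 293 minutes
Time used: 197 minutes
Remaining: 293 - 197 = 96 minutes
Percent used: 67.2%
Percent remaining: 32.8%

96


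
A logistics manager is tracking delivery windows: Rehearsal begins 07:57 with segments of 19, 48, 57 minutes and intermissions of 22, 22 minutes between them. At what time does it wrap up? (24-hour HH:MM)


Start: 07:57 = 477 min from midnight
  after task 1 (19 min): 08:16
  after break (22 min): 08:38
  after task 2 (48 min): 09:26
  after break (22 min): 09:48
  after task 3 (57 min): 10:45
Total elapsed: 168 minutes
End time: 10:45

10:45


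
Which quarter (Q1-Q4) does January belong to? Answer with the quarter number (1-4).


Month: January (month 1)
Q1: January-March (months 1-3)
Q2: April-June (months 4-6)
Q3: July-September (months 7-9)
Q4: October-December (months 10-12)
Month 1 falls in Q1

1


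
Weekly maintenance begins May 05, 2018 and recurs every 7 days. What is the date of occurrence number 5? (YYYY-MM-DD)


First occurrence: 2018-05-05 (occurrence 1)
Each occurrence is 7 days after the previous.
Occurrence 5 is 4 weeks after the first.
4 weeks = 28 days
2018-05-05 + 28 days = 2018-06-02

2018-06-02


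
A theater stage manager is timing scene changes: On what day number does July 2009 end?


Month: July
Year: 2009
July is a 31-day month
Total: 31 days

31
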